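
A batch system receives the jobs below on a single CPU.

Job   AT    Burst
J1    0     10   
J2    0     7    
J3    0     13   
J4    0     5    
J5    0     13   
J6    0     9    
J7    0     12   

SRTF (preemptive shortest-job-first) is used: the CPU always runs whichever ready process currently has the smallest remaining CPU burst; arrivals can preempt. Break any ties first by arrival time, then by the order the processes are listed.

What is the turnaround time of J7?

Timeline: | J4 0-5 | J2 5-12 | J6 12-21 | J1 21-31 | J7 31-43 | J3 43-56 | J5 56-69 |
Completion: J1=31  J2=12  J3=56  J4=5  J5=69  J6=21  J7=43
Turnaround (C−A): J1=31  J2=12  J3=56  J4=5  J5=69  J6=21  J7=43
Turnaround(J7) = completion − arrival = 43 − 0 = 43

43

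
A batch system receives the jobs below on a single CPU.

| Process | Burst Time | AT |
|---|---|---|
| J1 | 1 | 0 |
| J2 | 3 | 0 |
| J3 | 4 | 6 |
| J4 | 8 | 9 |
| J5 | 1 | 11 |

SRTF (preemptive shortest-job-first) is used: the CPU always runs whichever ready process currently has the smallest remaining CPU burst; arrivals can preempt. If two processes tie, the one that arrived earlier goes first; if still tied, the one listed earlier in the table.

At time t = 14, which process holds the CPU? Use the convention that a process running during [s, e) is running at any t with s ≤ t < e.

J4

Timeline: | J1 0-1 | J2 1-4 | idle 4-6 | J3 6-10 | J4 10-11 | J5 11-12 | J4 12-19 |
Completion: J1=1  J2=4  J3=10  J4=19  J5=12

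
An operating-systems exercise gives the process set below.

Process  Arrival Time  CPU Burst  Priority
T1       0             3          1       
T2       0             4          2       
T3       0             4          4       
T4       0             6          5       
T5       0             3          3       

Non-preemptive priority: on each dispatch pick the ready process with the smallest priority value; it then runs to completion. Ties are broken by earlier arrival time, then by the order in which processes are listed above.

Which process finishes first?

T1

Gantt: | T1 0-3 | T2 3-7 | T5 7-10 | T3 10-14 | T4 14-20 |
Completion: T1=3  T2=7  T3=14  T4=20  T5=10
Turnaround (C−A): T1=3  T2=7  T3=14  T4=20  T5=10
Finish order: T1 → T2 → T5 → T3 → T4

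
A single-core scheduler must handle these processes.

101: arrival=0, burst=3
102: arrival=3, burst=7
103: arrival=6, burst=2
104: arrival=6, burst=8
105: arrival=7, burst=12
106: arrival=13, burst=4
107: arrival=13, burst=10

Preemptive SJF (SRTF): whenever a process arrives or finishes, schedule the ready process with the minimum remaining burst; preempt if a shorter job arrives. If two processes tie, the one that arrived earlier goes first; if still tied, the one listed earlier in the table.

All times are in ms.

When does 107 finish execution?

Schedule: | 101 0-3 | 102 3-6 | 103 6-8 | 102 8-12 | 104 12-13 | 106 13-17 | 104 17-24 | 107 24-34 | 105 34-46 |
Completion: 101=3  102=12  103=8  104=24  105=46  106=17  107=34
Turnaround (C−A): 101=3  102=9  103=2  104=18  105=39  106=4  107=21

34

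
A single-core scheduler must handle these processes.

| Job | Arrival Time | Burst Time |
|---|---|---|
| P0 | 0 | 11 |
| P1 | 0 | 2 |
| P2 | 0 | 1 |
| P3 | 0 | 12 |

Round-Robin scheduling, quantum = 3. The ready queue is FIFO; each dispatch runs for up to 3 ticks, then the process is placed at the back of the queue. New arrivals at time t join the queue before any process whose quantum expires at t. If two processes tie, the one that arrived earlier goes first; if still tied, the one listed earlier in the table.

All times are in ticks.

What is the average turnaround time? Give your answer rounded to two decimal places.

Schedule: | P0 0-3 | P1 3-5 | P2 5-6 | P3 6-9 | P0 9-12 | P3 12-15 | P0 15-18 | P3 18-21 | P0 21-23 | P3 23-26 |
Completion: P0=23  P1=5  P2=6  P3=26
Turnaround times: P0=23, P1=5, P2=6, P3=26
Average turnaround = (23+5+6+26) / 4 = 60/4 = 15.00

15.00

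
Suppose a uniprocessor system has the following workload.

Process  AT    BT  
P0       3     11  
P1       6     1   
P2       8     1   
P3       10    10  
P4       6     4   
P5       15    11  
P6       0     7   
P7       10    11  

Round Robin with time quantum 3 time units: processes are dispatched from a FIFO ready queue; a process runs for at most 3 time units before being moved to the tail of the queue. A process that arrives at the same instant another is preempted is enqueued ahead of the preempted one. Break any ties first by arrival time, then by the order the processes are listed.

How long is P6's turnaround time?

Gantt: | P6 0-3 | P0 3-6 | P6 6-9 | P1 9-10 | P4 10-13 | P0 13-16 | P2 16-17 | P6 17-18 | P3 18-21 | P7 21-24 | P4 24-25 | P5 25-28 | P0 28-31 | P3 31-34 | P7 34-37 | P5 37-40 | P0 40-42 | P3 42-45 | P7 45-48 | P5 48-51 | P3 51-52 | P7 52-54 | P5 54-56 |
Completion: P0=42  P1=10  P2=17  P3=52  P4=25  P5=56  P6=18  P7=54
Turnaround(P6) = completion − arrival = 18 − 0 = 18

18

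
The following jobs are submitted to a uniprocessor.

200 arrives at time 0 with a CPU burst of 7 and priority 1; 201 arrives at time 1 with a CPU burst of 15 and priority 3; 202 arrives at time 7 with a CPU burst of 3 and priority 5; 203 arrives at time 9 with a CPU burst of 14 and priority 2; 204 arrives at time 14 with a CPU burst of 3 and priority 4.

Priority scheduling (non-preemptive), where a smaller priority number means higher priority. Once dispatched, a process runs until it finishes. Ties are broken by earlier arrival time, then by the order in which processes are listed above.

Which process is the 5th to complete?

Timeline: | 200 0-7 | 201 7-22 | 203 22-36 | 204 36-39 | 202 39-42 |
Completion: 200=7  201=22  202=42  203=36  204=39
Turnaround (C−A): 200=7  201=21  202=35  203=27  204=25
Finish order: 200 → 201 → 203 → 204 → 202

202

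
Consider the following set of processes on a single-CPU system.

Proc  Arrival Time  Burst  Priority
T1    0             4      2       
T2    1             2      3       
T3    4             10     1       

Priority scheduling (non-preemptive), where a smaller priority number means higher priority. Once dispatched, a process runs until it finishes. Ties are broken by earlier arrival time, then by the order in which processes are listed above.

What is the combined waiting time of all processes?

13

Gantt: | T1 0-4 | T3 4-14 | T2 14-16 |
Completion: T1=4  T2=16  T3=14
Waiting = turnaround − burst: T1=0, T2=13, T3=0
Total waiting = 0 + 13 + 0 = 13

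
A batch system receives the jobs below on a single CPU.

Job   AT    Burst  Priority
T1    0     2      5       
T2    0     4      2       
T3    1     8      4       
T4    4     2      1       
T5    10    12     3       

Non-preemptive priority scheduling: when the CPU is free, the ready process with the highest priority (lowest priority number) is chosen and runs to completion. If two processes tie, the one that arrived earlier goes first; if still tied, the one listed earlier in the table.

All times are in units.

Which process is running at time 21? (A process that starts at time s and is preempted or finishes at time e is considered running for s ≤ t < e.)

Timeline: | T2 0-4 | T4 4-6 | T3 6-14 | T5 14-26 | T1 26-28 |
Completion: T1=28  T2=4  T3=14  T4=6  T5=26

T5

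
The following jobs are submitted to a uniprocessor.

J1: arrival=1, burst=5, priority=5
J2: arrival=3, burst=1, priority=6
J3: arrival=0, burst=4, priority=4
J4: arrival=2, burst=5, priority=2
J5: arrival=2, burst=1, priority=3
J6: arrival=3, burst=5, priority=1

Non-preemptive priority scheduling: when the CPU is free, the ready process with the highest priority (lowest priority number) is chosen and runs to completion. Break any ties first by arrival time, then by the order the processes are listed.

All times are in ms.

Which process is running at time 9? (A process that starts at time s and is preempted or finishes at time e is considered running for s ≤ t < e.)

J4

Timeline: | J3 0-4 | J6 4-9 | J4 9-14 | J5 14-15 | J1 15-20 | J2 20-21 |
Completion: J1=20  J2=21  J3=4  J4=14  J5=15  J6=9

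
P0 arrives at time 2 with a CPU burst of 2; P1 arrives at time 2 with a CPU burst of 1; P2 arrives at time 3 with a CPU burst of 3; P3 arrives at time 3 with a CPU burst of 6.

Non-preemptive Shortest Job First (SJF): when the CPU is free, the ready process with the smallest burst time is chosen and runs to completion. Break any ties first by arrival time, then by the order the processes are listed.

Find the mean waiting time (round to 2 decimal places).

Gantt: | idle 0-2 | P1 2-3 | P0 3-5 | P2 5-8 | P3 8-14 |
Completion: P0=5  P1=3  P2=8  P3=14
Turnaround (C−A): P0=3  P1=1  P2=5  P3=11
Waiting times: P0=1, P1=0, P2=2, P3=5
Average waiting = (1+0+2+5) / 4 = 8/4 = 2.00

2.00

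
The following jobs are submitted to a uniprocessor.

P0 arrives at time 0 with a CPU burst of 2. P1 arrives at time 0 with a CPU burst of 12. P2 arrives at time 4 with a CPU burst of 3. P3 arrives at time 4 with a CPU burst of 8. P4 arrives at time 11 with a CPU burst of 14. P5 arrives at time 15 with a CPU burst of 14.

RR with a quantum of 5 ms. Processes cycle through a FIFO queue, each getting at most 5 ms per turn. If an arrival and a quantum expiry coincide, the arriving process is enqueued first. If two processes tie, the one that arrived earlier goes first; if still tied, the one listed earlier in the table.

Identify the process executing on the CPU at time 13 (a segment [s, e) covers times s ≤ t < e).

P3

Gantt: | P0 0-2 | P1 2-7 | P2 7-10 | P3 10-15 | P1 15-20 | P4 20-25 | P5 25-30 | P3 30-33 | P1 33-35 | P4 35-40 | P5 40-45 | P4 45-49 | P5 49-53 |
Completion: P0=2  P1=35  P2=10  P3=33  P4=49  P5=53
Turnaround (C−A): P0=2  P1=35  P2=6  P3=29  P4=38  P5=38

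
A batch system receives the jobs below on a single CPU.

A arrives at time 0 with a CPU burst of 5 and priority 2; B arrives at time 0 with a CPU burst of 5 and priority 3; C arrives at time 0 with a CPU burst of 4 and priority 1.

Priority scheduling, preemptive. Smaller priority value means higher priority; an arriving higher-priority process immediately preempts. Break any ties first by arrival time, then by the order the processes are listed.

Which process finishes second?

Timeline: | C 0-4 | A 4-9 | B 9-14 |
Completion: A=9  B=14  C=4
Turnaround (C−A): A=9  B=14  C=4
Finish order: C → A → B

A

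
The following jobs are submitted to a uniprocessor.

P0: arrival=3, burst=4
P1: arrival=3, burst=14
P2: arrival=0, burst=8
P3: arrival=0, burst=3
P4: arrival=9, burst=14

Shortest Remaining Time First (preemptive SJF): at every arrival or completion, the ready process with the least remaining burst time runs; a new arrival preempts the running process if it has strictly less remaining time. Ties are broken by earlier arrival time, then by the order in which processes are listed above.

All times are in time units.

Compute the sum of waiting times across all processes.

Schedule: | P3 0-3 | P0 3-7 | P2 7-15 | P1 15-29 | P4 29-43 |
Completion: P0=7  P1=29  P2=15  P3=3  P4=43
Waiting = turnaround − burst: P0=0, P1=12, P2=7, P3=0, P4=20
Total waiting = 0 + 12 + 7 + 0 + 20 = 39

39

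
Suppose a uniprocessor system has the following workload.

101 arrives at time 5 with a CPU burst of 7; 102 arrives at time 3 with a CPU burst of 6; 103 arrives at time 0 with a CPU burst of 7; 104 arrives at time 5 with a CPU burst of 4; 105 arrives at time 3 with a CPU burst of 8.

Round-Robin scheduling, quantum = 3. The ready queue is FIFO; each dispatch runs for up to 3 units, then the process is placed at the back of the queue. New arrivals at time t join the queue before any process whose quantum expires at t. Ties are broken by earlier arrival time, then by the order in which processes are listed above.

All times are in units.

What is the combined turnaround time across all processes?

Gantt: | 103 0-3 | 102 3-6 | 105 6-9 | 103 9-12 | 101 12-15 | 104 15-18 | 102 18-21 | 105 21-24 | 103 24-25 | 101 25-28 | 104 28-29 | 105 29-31 | 101 31-32 |
Completion: 101=32  102=21  103=25  104=29  105=31
Turnaround = completion − arrival: 101=27, 102=18, 103=25, 104=24, 105=28
Total turnaround = 27 + 18 + 25 + 24 + 28 = 122

122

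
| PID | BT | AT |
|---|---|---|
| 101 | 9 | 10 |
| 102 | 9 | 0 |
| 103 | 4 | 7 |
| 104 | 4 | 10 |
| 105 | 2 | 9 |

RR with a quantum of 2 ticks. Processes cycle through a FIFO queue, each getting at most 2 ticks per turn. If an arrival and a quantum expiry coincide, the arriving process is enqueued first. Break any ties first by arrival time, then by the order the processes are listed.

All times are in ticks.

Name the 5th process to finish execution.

Schedule: | 102 0-8 | 103 8-10 | 102 10-11 | 105 11-13 | 101 13-15 | 104 15-17 | 103 17-19 | 101 19-21 | 104 21-23 | 101 23-28 |
Completion: 101=28  102=11  103=19  104=23  105=13
Finish order: 102 → 105 → 103 → 104 → 101

101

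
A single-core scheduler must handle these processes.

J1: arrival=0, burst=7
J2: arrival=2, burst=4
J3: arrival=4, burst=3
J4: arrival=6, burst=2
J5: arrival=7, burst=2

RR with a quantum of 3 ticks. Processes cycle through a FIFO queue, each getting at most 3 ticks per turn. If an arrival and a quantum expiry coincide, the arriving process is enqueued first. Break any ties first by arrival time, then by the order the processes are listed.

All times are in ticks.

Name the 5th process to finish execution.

Gantt: | J1 0-3 | J2 3-6 | J1 6-9 | J3 9-12 | J4 12-14 | J2 14-15 | J5 15-17 | J1 17-18 |
Completion: J1=18  J2=15  J3=12  J4=14  J5=17
Turnaround (C−A): J1=18  J2=13  J3=8  J4=8  J5=10
Finish order: J3 → J4 → J2 → J5 → J1

J1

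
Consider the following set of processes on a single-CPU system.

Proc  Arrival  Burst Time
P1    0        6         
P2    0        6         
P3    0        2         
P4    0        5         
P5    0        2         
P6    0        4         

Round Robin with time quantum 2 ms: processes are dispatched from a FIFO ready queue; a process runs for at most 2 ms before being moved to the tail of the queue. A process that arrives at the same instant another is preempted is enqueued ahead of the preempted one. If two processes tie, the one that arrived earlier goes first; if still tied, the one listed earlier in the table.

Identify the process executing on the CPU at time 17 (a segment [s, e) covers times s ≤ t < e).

Schedule: | P1 0-2 | P2 2-4 | P3 4-6 | P4 6-8 | P5 8-10 | P6 10-12 | P1 12-14 | P2 14-16 | P4 16-18 | P6 18-20 | P1 20-22 | P2 22-24 | P4 24-25 |
Completion: P1=22  P2=24  P3=6  P4=25  P5=10  P6=20

P4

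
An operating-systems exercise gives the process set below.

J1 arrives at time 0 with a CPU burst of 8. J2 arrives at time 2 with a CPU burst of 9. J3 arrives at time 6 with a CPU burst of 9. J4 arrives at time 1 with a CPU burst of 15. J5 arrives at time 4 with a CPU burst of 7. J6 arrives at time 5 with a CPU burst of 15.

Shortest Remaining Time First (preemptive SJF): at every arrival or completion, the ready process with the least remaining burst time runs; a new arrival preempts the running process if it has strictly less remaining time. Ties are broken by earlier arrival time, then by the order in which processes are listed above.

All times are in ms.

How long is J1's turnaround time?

Gantt: | J1 0-8 | J5 8-15 | J2 15-24 | J3 24-33 | J4 33-48 | J6 48-63 |
Completion: J1=8  J2=24  J3=33  J4=48  J5=15  J6=63
Turnaround (C−A): J1=8  J2=22  J3=27  J4=47  J5=11  J6=58
Turnaround(J1) = completion − arrival = 8 − 0 = 8

8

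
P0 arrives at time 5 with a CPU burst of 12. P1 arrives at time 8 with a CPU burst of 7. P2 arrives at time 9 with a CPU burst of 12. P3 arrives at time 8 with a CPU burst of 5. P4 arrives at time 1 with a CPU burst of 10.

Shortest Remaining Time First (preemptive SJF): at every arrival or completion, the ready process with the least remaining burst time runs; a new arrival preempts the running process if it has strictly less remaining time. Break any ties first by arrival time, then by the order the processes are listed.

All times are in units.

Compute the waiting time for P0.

18

Timeline: | idle 0-1 | P4 1-11 | P3 11-16 | P1 16-23 | P0 23-35 | P2 35-47 |
Completion: P0=35  P1=23  P2=47  P3=16  P4=11
Turnaround (C−A): P0=30  P1=15  P2=38  P3=8  P4=10
Waiting(P0) = turnaround − burst = 30 − 12 = 18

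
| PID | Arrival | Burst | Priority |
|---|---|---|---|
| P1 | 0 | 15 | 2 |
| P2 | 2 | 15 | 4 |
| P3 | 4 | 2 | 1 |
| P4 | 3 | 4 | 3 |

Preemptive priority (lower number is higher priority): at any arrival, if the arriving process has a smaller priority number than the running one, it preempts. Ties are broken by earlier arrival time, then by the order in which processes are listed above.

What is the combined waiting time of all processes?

Gantt: | P1 0-4 | P3 4-6 | P1 6-17 | P4 17-21 | P2 21-36 |
Completion: P1=17  P2=36  P3=6  P4=21
Turnaround (C−A): P1=17  P2=34  P3=2  P4=18
Waiting = turnaround − burst: P1=2, P2=19, P3=0, P4=14
Total waiting = 2 + 19 + 0 + 14 = 35

35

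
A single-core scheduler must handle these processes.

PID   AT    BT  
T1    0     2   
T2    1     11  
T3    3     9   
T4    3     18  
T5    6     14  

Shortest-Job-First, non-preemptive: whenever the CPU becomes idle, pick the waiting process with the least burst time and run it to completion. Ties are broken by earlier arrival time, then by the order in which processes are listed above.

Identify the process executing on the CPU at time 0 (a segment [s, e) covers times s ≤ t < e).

Timeline: | T1 0-2 | T2 2-13 | T3 13-22 | T5 22-36 | T4 36-54 |
Completion: T1=2  T2=13  T3=22  T4=54  T5=36
Turnaround (C−A): T1=2  T2=12  T3=19  T4=51  T5=30

T1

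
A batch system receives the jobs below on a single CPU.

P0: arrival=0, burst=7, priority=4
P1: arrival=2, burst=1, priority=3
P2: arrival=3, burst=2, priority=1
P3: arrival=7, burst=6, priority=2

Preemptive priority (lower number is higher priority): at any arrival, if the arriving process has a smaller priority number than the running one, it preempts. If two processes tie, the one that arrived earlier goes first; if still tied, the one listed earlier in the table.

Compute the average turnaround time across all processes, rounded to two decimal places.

6.25

Timeline: | P0 0-2 | P1 2-3 | P2 3-5 | P0 5-7 | P3 7-13 | P0 13-16 |
Completion: P0=16  P1=3  P2=5  P3=13
Turnaround times: P0=16, P1=1, P2=2, P3=6
Average turnaround = (16+1+2+6) / 4 = 25/4 = 6.25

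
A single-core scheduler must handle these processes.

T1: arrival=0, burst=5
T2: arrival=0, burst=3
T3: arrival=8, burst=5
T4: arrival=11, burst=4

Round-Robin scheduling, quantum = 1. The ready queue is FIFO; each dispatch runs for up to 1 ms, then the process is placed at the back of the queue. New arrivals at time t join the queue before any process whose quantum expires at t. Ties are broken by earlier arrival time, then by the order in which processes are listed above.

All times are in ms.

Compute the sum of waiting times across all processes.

10

Gantt: | T1 0-1 | T2 1-2 | T1 2-3 | T2 3-4 | T1 4-5 | T2 5-6 | T1 6-8 | T3 8-11 | T4 11-12 | T3 12-13 | T4 13-14 | T3 14-15 | T4 15-17 |
Completion: T1=8  T2=6  T3=15  T4=17
Waiting = turnaround − burst: T1=3, T2=3, T3=2, T4=2
Total waiting = 3 + 3 + 2 + 2 = 10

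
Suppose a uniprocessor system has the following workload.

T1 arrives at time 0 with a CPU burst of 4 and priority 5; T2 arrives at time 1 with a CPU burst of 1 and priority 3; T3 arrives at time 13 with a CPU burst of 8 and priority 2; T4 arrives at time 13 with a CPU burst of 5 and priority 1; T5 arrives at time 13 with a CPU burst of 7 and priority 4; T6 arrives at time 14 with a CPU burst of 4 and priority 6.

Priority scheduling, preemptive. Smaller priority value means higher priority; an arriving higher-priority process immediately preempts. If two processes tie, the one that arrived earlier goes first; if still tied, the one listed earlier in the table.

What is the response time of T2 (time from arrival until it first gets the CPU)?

Timeline: | T1 0-1 | T2 1-2 | T1 2-5 | idle 5-13 | T4 13-18 | T3 18-26 | T5 26-33 | T6 33-37 |
Completion: T1=5  T2=2  T3=26  T4=18  T5=33  T6=37
Turnaround (C−A): T1=5  T2=1  T3=13  T4=5  T5=20  T6=23
Response(T2) = first start − arrival = 1 − 1 = 0

0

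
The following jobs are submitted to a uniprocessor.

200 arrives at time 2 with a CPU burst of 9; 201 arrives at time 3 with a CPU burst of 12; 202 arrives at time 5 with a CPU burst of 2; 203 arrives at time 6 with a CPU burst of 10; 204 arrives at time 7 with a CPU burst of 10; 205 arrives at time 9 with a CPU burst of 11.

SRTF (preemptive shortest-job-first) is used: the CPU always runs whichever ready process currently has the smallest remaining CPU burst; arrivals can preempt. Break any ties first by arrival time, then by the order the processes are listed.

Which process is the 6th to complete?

Gantt: | idle 0-2 | 200 2-5 | 202 5-7 | 200 7-13 | 203 13-23 | 204 23-33 | 205 33-44 | 201 44-56 |
Completion: 200=13  201=56  202=7  203=23  204=33  205=44
Finish order: 202 → 200 → 203 → 204 → 205 → 201

201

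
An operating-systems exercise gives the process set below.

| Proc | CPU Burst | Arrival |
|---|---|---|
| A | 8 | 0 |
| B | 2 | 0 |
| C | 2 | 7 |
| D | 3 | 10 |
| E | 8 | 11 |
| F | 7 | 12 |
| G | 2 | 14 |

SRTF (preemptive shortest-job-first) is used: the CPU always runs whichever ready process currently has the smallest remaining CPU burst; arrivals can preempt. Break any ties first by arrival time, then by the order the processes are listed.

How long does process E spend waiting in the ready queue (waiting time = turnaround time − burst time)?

Schedule: | B 0-2 | A 2-7 | C 7-9 | A 9-12 | D 12-15 | G 15-17 | F 17-24 | E 24-32 |
Completion: A=12  B=2  C=9  D=15  E=32  F=24  G=17
Waiting(E) = turnaround − burst = 21 − 8 = 13

13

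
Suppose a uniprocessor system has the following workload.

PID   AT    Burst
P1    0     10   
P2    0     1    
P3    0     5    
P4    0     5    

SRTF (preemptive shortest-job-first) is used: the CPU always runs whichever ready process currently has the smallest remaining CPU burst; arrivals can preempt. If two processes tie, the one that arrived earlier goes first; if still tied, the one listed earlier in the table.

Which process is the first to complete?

Gantt: | P2 0-1 | P3 1-6 | P4 6-11 | P1 11-21 |
Completion: P1=21  P2=1  P3=6  P4=11
Turnaround (C−A): P1=21  P2=1  P3=6  P4=11
Finish order: P2 → P3 → P4 → P1

P2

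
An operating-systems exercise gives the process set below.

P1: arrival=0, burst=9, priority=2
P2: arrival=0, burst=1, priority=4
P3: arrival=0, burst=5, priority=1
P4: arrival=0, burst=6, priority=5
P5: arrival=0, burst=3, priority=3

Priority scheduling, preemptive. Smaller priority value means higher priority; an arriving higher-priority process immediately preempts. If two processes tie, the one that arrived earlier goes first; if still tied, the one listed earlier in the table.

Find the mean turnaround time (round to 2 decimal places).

15.60

Gantt: | P3 0-5 | P1 5-14 | P5 14-17 | P2 17-18 | P4 18-24 |
Completion: P1=14  P2=18  P3=5  P4=24  P5=17
Turnaround times: P1=14, P2=18, P3=5, P4=24, P5=17
Average turnaround = (14+18+5+24+17) / 5 = 78/5 = 15.60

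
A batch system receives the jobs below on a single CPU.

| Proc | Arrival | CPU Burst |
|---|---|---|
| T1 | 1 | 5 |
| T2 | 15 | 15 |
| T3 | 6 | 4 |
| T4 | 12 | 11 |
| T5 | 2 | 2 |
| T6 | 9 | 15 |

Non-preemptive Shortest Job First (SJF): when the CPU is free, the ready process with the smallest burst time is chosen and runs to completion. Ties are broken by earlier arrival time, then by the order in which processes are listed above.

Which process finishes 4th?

T4

Schedule: | idle 0-1 | T1 1-6 | T5 6-8 | T3 8-12 | T4 12-23 | T6 23-38 | T2 38-53 |
Completion: T1=6  T2=53  T3=12  T4=23  T5=8  T6=38
Turnaround (C−A): T1=5  T2=38  T3=6  T4=11  T5=6  T6=29
Finish order: T1 → T5 → T3 → T4 → T6 → T2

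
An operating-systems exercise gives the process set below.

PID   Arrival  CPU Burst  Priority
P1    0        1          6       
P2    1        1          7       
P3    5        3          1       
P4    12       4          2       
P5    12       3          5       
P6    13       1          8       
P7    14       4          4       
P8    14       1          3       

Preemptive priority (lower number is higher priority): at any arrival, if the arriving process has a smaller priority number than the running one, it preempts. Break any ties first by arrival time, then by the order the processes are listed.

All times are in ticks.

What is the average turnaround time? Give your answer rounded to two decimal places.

Timeline: | P1 0-1 | P2 1-2 | idle 2-5 | P3 5-8 | idle 8-12 | P4 12-16 | P8 16-17 | P7 17-21 | P5 21-24 | P6 24-25 |
Completion: P1=1  P2=2  P3=8  P4=16  P5=24  P6=25  P7=21  P8=17
Turnaround (C−A): P1=1  P2=1  P3=3  P4=4  P5=12  P6=12  P7=7  P8=3
Turnaround times: P1=1, P2=1, P3=3, P4=4, P5=12, P6=12, P7=7, P8=3
Average turnaround = (1+1+3+4+12+12+7+3) / 8 = 43/8 = 5.38

5.38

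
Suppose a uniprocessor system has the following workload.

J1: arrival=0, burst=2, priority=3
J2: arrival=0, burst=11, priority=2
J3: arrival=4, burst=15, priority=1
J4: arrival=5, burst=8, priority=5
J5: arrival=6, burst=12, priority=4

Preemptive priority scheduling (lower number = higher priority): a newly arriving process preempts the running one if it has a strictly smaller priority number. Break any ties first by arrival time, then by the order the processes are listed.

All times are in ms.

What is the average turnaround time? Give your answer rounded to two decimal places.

29.20

Gantt: | J2 0-4 | J3 4-19 | J2 19-26 | J1 26-28 | J5 28-40 | J4 40-48 |
Completion: J1=28  J2=26  J3=19  J4=48  J5=40
Turnaround (C−A): J1=28  J2=26  J3=15  J4=43  J5=34
Turnaround times: J1=28, J2=26, J3=15, J4=43, J5=34
Average turnaround = (28+26+15+43+34) / 5 = 146/5 = 29.20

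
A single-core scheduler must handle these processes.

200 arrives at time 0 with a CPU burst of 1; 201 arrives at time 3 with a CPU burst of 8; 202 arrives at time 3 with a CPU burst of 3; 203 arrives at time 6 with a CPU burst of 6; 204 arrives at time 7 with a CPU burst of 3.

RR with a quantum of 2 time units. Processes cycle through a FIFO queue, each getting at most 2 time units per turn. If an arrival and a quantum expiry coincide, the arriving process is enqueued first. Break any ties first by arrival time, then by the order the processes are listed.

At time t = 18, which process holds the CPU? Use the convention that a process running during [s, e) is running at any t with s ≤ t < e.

Schedule: | 200 0-1 | idle 1-3 | 201 3-5 | 202 5-7 | 201 7-9 | 203 9-11 | 204 11-13 | 202 13-14 | 201 14-16 | 203 16-18 | 204 18-19 | 201 19-21 | 203 21-23 |
Completion: 200=1  201=21  202=14  203=23  204=19
Turnaround (C−A): 200=1  201=18  202=11  203=17  204=12

204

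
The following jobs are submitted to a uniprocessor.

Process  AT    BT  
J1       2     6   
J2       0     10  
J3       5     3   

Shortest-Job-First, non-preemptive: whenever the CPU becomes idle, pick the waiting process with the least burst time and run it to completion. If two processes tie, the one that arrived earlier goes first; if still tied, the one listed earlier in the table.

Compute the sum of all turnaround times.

35

Gantt: | J2 0-10 | J3 10-13 | J1 13-19 |
Completion: J1=19  J2=10  J3=13
Turnaround = completion − arrival: J1=17, J2=10, J3=8
Total turnaround = 17 + 10 + 8 = 35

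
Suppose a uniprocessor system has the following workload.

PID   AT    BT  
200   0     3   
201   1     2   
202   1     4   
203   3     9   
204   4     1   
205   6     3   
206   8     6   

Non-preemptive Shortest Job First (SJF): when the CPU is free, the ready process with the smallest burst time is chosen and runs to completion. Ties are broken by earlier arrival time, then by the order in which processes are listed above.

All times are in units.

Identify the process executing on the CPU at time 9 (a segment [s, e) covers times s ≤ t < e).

202

Schedule: | 200 0-3 | 201 3-5 | 204 5-6 | 205 6-9 | 202 9-13 | 206 13-19 | 203 19-28 |
Completion: 200=3  201=5  202=13  203=28  204=6  205=9  206=19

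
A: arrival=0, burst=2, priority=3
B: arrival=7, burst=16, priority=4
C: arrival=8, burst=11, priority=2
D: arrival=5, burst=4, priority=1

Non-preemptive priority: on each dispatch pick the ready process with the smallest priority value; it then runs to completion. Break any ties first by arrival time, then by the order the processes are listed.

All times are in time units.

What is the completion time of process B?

Timeline: | A 0-2 | idle 2-5 | D 5-9 | C 9-20 | B 20-36 |
Completion: A=2  B=36  C=20  D=9
Turnaround (C−A): A=2  B=29  C=12  D=4

36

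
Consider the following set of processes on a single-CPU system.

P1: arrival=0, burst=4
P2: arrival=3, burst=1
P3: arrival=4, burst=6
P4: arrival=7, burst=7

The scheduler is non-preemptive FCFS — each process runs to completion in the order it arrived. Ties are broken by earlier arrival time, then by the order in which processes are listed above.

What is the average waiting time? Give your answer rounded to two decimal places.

1.50

Gantt: | P1 0-4 | P2 4-5 | P3 5-11 | P4 11-18 |
Completion: P1=4  P2=5  P3=11  P4=18
Turnaround (C−A): P1=4  P2=2  P3=7  P4=11
Waiting times: P1=0, P2=1, P3=1, P4=4
Average waiting = (0+1+1+4) / 4 = 6/4 = 1.50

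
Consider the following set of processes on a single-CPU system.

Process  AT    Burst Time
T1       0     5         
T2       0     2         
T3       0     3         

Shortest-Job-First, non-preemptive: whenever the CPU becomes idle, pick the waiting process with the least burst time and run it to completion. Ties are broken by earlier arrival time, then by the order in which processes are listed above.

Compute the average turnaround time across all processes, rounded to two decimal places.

5.67

Gantt: | T2 0-2 | T3 2-5 | T1 5-10 |
Completion: T1=10  T2=2  T3=5
Turnaround times: T1=10, T2=2, T3=5
Average turnaround = (10+2+5) / 3 = 17/3 = 5.67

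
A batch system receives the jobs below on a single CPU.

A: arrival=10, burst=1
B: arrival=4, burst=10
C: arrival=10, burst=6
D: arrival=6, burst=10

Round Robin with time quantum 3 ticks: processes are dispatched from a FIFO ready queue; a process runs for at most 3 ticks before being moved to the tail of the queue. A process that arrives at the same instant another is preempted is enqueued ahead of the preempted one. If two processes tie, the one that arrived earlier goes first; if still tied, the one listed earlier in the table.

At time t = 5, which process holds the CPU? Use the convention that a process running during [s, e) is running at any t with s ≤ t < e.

Timeline: | idle 0-4 | B 4-7 | D 7-10 | B 10-13 | A 13-14 | C 14-17 | D 17-20 | B 20-23 | C 23-26 | D 26-29 | B 29-30 | D 30-31 |
Completion: A=14  B=30  C=26  D=31
Turnaround (C−A): A=4  B=26  C=16  D=25

B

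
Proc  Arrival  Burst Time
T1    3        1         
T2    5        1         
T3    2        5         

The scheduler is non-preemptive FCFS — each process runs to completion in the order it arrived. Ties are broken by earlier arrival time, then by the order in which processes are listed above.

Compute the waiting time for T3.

0

Schedule: | idle 0-2 | T3 2-7 | T1 7-8 | T2 8-9 |
Completion: T1=8  T2=9  T3=7
Turnaround (C−A): T1=5  T2=4  T3=5
Waiting(T3) = turnaround − burst = 5 − 5 = 0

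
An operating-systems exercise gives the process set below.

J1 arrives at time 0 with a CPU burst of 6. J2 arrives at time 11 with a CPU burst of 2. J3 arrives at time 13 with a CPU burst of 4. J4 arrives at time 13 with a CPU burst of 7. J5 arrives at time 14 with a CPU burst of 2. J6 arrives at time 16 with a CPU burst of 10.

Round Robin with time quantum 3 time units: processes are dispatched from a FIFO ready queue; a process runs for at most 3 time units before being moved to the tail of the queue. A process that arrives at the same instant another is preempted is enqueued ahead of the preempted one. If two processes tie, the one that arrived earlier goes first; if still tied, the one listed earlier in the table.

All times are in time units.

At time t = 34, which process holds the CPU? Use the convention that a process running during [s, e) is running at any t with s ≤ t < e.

J6

Timeline: | J1 0-6 | idle 6-11 | J2 11-13 | J3 13-16 | J4 16-19 | J5 19-21 | J6 21-24 | J3 24-25 | J4 25-28 | J6 28-31 | J4 31-32 | J6 32-36 |
Completion: J1=6  J2=13  J3=25  J4=32  J5=21  J6=36
Turnaround (C−A): J1=6  J2=2  J3=12  J4=19  J5=7  J6=20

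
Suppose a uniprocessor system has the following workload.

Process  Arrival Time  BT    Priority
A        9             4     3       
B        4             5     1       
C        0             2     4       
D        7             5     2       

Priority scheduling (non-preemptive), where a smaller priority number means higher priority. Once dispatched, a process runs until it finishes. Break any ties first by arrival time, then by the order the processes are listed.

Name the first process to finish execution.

Schedule: | C 0-2 | idle 2-4 | B 4-9 | D 9-14 | A 14-18 |
Completion: A=18  B=9  C=2  D=14
Turnaround (C−A): A=9  B=5  C=2  D=7
Finish order: C → B → D → A

C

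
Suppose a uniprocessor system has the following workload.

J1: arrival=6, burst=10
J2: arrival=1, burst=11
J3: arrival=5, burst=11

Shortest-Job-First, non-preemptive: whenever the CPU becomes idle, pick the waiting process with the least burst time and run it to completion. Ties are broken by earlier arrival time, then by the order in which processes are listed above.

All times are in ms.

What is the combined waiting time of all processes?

Timeline: | idle 0-1 | J2 1-12 | J1 12-22 | J3 22-33 |
Completion: J1=22  J2=12  J3=33
Turnaround (C−A): J1=16  J2=11  J3=28
Waiting = turnaround − burst: J1=6, J2=0, J3=17
Total waiting = 6 + 0 + 17 = 23

23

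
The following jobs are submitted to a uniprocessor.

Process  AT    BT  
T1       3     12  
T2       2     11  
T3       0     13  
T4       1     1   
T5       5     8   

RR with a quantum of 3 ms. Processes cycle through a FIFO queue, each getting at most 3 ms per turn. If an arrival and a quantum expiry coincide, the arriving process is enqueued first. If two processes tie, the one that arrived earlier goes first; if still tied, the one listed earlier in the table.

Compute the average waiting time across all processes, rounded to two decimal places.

Gantt: | T3 0-3 | T4 3-4 | T2 4-7 | T1 7-10 | T3 10-13 | T5 13-16 | T2 16-19 | T1 19-22 | T3 22-25 | T5 25-28 | T2 28-31 | T1 31-34 | T3 34-37 | T5 37-39 | T2 39-41 | T1 41-44 | T3 44-45 |
Completion: T1=44  T2=41  T3=45  T4=4  T5=39
Turnaround (C−A): T1=41  T2=39  T3=45  T4=3  T5=34
Waiting times: T1=29, T2=28, T3=32, T4=2, T5=26
Average waiting = (29+28+32+2+26) / 5 = 117/5 = 23.40

23.40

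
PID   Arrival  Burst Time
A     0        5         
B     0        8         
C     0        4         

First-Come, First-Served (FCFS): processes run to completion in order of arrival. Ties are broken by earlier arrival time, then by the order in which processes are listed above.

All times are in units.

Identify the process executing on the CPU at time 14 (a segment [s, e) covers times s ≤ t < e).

Timeline: | A 0-5 | B 5-13 | C 13-17 |
Completion: A=5  B=13  C=17
Turnaround (C−A): A=5  B=13  C=17

C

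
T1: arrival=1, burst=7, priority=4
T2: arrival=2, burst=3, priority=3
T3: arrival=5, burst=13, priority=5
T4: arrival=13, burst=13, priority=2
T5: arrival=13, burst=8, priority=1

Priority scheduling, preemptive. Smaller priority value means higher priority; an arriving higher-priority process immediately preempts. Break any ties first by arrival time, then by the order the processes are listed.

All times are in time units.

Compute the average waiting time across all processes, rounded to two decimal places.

Schedule: | idle 0-1 | T1 1-2 | T2 2-5 | T1 5-11 | T3 11-13 | T5 13-21 | T4 21-34 | T3 34-45 |
Completion: T1=11  T2=5  T3=45  T4=34  T5=21
Waiting times: T1=3, T2=0, T3=27, T4=8, T5=0
Average waiting = (3+0+27+8+0) / 5 = 38/5 = 7.60

7.60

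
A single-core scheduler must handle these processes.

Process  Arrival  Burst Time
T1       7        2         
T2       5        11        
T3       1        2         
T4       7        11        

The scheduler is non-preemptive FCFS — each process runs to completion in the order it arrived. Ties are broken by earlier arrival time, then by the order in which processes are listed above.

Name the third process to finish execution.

T1

Gantt: | idle 0-1 | T3 1-3 | idle 3-5 | T2 5-16 | T1 16-18 | T4 18-29 |
Completion: T1=18  T2=16  T3=3  T4=29
Finish order: T3 → T2 → T1 → T4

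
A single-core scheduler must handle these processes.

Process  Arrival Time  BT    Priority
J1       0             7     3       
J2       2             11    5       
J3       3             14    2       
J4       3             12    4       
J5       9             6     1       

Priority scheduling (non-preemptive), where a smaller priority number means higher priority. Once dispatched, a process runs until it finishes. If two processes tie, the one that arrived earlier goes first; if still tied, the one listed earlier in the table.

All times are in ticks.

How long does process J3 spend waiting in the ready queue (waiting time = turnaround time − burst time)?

4

Timeline: | J1 0-7 | J3 7-21 | J5 21-27 | J4 27-39 | J2 39-50 |
Completion: J1=7  J2=50  J3=21  J4=39  J5=27
Waiting(J3) = turnaround − burst = 18 − 14 = 4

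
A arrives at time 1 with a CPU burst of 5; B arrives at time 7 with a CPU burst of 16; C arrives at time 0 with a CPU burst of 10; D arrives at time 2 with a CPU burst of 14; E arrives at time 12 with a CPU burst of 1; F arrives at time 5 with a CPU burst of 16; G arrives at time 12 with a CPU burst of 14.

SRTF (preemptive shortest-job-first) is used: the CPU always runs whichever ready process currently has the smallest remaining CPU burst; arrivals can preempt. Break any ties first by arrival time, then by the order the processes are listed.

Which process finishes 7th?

Gantt: | C 0-1 | A 1-6 | C 6-12 | E 12-13 | C 13-16 | D 16-30 | G 30-44 | F 44-60 | B 60-76 |
Completion: A=6  B=76  C=16  D=30  E=13  F=60  G=44
Turnaround (C−A): A=5  B=69  C=16  D=28  E=1  F=55  G=32
Finish order: A → E → C → D → G → F → B

B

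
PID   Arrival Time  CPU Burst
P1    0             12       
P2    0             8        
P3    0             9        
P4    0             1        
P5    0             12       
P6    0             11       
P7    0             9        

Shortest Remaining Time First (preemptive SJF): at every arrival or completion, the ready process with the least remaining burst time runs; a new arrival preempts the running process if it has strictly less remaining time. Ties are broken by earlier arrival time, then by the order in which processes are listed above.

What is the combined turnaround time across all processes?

Gantt: | P4 0-1 | P2 1-9 | P3 9-18 | P7 18-27 | P6 27-38 | P1 38-50 | P5 50-62 |
Completion: P1=50  P2=9  P3=18  P4=1  P5=62  P6=38  P7=27
Turnaround = completion − arrival: P1=50, P2=9, P3=18, P4=1, P5=62, P6=38, P7=27
Total turnaround = 50 + 9 + 18 + 1 + 62 + 38 + 27 = 205

205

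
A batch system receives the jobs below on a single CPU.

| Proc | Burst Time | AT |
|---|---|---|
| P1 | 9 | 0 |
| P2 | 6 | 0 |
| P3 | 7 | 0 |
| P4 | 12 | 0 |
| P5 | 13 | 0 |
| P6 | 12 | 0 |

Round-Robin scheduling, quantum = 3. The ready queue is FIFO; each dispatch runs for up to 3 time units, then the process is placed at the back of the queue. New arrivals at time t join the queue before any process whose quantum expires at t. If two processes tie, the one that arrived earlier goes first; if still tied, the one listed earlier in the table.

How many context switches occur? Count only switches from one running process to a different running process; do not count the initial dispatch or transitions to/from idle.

Schedule: | P1 0-3 | P2 3-6 | P3 6-9 | P4 9-12 | P5 12-15 | P6 15-18 | P1 18-21 | P2 21-24 | P3 24-27 | P4 27-30 | P5 30-33 | P6 33-36 | P1 36-39 | P3 39-40 | P4 40-43 | P5 43-46 | P6 46-49 | P4 49-52 | P5 52-55 | P6 55-58 | P5 58-59 |
Completion: P1=39  P2=24  P3=40  P4=52  P5=59  P6=58

20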